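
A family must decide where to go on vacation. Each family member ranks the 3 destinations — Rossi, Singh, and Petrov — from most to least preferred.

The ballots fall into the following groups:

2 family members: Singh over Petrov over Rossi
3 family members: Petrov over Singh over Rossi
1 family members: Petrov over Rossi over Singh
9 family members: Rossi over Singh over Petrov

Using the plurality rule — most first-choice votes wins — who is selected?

First-place vote totals:
  Rossi: 9
  Singh: 2
  Petrov: 4
Rossi has the most first-place votes.

Rossi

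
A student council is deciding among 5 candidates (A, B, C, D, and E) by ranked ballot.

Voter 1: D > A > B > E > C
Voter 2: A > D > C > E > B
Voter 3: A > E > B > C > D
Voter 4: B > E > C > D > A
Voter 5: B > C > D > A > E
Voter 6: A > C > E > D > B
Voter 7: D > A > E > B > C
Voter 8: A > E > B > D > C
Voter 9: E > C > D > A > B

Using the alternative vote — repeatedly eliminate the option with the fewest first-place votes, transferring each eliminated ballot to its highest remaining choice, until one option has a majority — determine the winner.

D

Round 1: A 4, B 2, D 2, E 1, C 0. C has the fewest and is eliminated.
Round 2: A 4, B 2, D 2, E 1. E has the fewest and is eliminated.
Round 3: A 4, D 3, B 2. B has the fewest and is eliminated.
Round 4: D 5, A 4. D has a majority.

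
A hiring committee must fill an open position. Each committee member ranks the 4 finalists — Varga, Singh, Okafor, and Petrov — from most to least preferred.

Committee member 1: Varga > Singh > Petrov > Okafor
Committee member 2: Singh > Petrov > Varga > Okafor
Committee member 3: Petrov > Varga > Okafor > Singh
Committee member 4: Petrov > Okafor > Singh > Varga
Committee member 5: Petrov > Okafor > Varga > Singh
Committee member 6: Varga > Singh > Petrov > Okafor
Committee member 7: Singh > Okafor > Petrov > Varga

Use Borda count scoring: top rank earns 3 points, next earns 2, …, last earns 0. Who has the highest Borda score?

Borda scores:
  Varga: 3 + 1 + 2 + 0 + 1 + 3 + 0 = 10
  Singh: 2 + 3 + 0 + 1 + 0 + 2 + 3 = 11
  Okafor: 0 + 0 + 1 + 2 + 2 + 0 + 2 = 7
  Petrov: 1 + 2 + 3 + 3 + 3 + 1 + 1 = 14
Petrov has the highest total.

Petrov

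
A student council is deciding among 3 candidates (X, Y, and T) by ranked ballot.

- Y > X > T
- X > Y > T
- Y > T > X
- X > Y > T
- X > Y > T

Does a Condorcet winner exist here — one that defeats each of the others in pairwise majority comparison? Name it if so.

X

Head-to-head results (5 voters total):
X vs Y: X wins 3–2.
X vs T: X wins 4–1.
Y vs T: Y wins 5–0.
X beats each rival — Y (3–2), T (4–1) — so X is the Condorcet winner.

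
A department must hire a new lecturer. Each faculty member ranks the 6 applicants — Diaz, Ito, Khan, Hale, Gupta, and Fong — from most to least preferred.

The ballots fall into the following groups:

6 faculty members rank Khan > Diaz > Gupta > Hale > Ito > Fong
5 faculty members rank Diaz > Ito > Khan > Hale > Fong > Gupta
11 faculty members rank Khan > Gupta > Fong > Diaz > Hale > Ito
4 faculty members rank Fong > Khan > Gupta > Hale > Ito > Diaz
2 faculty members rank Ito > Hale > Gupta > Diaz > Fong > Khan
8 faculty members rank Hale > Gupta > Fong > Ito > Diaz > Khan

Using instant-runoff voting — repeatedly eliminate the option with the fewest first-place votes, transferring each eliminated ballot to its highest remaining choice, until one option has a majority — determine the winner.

Round 1: Khan 17, Hale 8, Diaz 5, Fong 4, Ito 2, Gupta 0. Gupta has the fewest and is eliminated.
Round 2: Khan 17, Hale 8, Diaz 5, Fong 4, Ito 2. Ito has the fewest and is eliminated.
Round 3: Khan 17, Hale 10, Diaz 5, Fong 4. Fong has the fewest and is eliminated.
Round 4: Khan 21, Hale 10, Diaz 5. Khan has a majority.

Khan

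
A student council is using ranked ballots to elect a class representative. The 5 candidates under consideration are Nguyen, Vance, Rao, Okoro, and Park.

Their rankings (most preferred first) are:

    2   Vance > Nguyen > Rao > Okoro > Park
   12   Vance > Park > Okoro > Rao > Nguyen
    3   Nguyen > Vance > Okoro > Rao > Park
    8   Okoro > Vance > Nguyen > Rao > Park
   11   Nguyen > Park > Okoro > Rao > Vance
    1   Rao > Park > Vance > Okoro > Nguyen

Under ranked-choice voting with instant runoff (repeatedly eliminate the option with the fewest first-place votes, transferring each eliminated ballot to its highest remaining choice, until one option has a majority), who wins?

Vance

Round 1: Nguyen 14, Vance 14, Okoro 8, Rao 1, Park 0. Park has the fewest and is eliminated.
Round 2: Nguyen 14, Vance 14, Okoro 8, Rao 1. Rao has the fewest and is eliminated.
Round 3: Vance 15, Nguyen 14, Okoro 8. Okoro has the fewest and is eliminated.
Round 4: Vance 23, Nguyen 14. Vance has a majority.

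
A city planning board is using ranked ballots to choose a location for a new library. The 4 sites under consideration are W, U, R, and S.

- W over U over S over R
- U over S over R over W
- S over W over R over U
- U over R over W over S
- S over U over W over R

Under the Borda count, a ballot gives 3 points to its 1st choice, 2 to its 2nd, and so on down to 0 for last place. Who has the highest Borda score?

U

Borda scores:
  W: 3 + 0 + 2 + 1 + 1 = 7
  U: 2 + 3 + 0 + 3 + 2 = 10
  R: 0 + 1 + 1 + 2 + 0 = 4
  S: 1 + 2 + 3 + 0 + 3 = 9
U has the highest total.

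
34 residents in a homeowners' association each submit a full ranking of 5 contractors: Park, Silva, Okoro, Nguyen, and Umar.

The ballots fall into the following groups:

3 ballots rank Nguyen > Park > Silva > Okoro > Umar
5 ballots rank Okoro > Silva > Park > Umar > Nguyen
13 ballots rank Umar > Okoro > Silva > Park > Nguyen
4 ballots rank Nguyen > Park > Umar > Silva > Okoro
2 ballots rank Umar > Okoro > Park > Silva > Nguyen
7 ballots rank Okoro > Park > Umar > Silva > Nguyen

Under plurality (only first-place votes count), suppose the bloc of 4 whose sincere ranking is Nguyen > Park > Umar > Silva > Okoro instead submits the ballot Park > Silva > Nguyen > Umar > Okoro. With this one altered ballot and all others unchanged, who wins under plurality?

First-place totals with the altered ballot: Park 4, Silva 0, Okoro 12, Nguyen 3, Umar 15.
The winner is unchanged: still Umar.

Umar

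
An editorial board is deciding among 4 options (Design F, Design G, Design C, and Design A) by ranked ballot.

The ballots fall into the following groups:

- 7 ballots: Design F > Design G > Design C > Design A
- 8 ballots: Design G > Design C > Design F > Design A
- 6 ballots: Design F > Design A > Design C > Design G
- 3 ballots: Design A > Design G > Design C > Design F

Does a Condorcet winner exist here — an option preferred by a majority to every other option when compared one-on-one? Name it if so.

Head-to-head results (24 voters total):
Design F vs Design G: Design F wins 13–11.
Design F vs Design C: Design F wins 13–11.
Design F vs Design A: Design F wins 21–3.
Design G vs Design C: Design G wins 18–6.
Design G vs Design A: Design G wins 15–9.
Design C vs Design A: Design C wins 15–9.
Design F beats each rival — Design G (13–11), Design C (13–11), Design A (21–3) — so Design F is the Condorcet winner.

Design F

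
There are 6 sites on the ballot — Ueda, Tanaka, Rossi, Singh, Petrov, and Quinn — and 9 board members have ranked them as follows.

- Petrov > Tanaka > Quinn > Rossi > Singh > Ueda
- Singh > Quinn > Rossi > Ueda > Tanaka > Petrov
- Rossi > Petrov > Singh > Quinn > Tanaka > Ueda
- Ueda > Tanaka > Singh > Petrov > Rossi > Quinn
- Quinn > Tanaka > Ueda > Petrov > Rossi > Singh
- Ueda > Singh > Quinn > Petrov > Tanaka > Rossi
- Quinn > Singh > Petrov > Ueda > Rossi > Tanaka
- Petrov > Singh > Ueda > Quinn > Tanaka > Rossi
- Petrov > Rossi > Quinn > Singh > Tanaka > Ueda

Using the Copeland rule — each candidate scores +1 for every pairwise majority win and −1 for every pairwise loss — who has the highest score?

Pairwise results:
  Ueda vs Tanaka: Ueda wins 5–4.
  Ueda vs Rossi: Ueda wins 5–4.
  Ueda vs Singh: Singh wins 6–3.
  Ueda vs Petrov: Petrov wins 5–4.
  Ueda vs Quinn: Quinn wins 6–3.
  Tanaka vs Rossi: Tanaka wins 5–4.
  Tanaka vs Singh: Singh wins 6–3.
  Tanaka vs Petrov: Petrov wins 6–3.
  Tanaka vs Quinn: Quinn wins 7–2.
  Rossi vs Singh: Singh wins 5–4.
  Rossi vs Petrov: Petrov wins 7–2.
  Rossi vs Quinn: Quinn wins 6–3.
  Singh vs Petrov: Petrov wins 5–4.
  Singh vs Quinn: Singh wins 5–4.
  Petrov vs Quinn: Petrov wins 5–4.
Copeland scores (wins − losses):
  Ueda: 2 − 3 = -1
  Tanaka: 1 − 4 = -3
  Rossi: 0 − 5 = -5
  Singh: 4 − 1 = 3
  Petrov: 5 − 0 = 5
  Quinn: 3 − 2 = 1
Petrov has the best Copeland score.

Petrov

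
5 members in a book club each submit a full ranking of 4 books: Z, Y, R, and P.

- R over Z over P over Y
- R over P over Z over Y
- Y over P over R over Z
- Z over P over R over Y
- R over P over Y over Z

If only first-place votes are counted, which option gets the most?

R

First-place vote totals:
  Z: 1
  Y: 1
  R: 3
  P: 0
R has the most first-place votes.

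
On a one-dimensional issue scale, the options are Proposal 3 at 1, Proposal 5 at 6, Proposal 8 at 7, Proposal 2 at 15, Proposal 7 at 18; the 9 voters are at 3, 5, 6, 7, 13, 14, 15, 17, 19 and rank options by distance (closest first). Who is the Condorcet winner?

Proposal 2

With single-peaked preferences on a line, the Condorcet winner is the candidate closest to the median voter.
The median voter (position 13) is closest to Proposal 2 at 15.
Check: Proposal 2 vs Proposal 5 — voters closer to Proposal 2: 5 of 9.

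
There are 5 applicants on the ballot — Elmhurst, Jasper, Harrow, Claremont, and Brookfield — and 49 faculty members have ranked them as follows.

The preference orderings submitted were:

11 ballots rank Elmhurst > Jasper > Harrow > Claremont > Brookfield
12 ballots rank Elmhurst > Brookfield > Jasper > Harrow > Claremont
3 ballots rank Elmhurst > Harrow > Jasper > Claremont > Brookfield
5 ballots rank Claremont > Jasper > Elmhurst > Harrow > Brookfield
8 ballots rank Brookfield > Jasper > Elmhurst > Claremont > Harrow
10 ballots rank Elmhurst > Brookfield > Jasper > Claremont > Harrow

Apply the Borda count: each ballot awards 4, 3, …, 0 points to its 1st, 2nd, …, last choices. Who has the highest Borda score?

Elmhurst

Borda scores:
  Elmhurst: 11·4 + 12·4 + 3·4 + 5·2 + 8·2 + 10·4 = 170
  Jasper: 11·3 + 12·2 + 3·2 + 5·3 + 8·3 + 10·2 = 122
  Harrow: 11·2 + 12·1 + 3·3 + 5·1 + 8·0 + 10·0 = 48
  Claremont: 11·1 + 12·0 + 3·1 + 5·4 + 8·1 + 10·1 = 52
  Brookfield: 11·0 + 12·3 + 3·0 + 5·0 + 8·4 + 10·3 = 98
Elmhurst has the highest total.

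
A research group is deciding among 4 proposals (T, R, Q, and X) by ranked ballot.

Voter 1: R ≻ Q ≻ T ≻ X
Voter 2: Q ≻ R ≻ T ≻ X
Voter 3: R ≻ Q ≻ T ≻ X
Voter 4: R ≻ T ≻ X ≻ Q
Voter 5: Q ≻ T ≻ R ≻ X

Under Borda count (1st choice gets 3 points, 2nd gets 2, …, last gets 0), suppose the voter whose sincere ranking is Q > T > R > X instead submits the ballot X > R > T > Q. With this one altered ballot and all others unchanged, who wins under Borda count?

Borda totals with the altered ballot: T 6, R 13, Q 7, X 4.
The winner is unchanged: still R.

R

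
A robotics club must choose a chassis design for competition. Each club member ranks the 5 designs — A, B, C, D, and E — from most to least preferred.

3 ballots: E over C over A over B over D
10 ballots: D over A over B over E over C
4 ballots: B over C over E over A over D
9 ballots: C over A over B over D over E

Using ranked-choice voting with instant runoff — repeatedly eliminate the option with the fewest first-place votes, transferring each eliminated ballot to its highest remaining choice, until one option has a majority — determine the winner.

C

Round 1: D 10, C 9, B 4, E 3, A 0. A has the fewest and is eliminated.
Round 2: D 10, C 9, B 4, E 3. E has the fewest and is eliminated.
Round 3: C 12, D 10, B 4. B has the fewest and is eliminated.
Round 4: C 16, D 10. C has a majority.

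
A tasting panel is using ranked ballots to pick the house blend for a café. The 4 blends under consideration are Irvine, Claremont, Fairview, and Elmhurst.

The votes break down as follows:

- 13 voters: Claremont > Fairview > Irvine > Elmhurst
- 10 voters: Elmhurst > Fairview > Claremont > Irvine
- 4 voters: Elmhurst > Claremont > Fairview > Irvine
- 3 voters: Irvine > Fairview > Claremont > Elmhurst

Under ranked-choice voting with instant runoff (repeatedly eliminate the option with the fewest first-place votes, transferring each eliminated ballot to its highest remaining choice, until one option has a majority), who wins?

Claremont

Round 1: Elmhurst 14, Claremont 13, Irvine 3, Fairview 0. Fairview has the fewest and is eliminated.
Round 2: Elmhurst 14, Claremont 13, Irvine 3. Irvine has the fewest and is eliminated.
Round 3: Claremont 16, Elmhurst 14. Claremont has a majority.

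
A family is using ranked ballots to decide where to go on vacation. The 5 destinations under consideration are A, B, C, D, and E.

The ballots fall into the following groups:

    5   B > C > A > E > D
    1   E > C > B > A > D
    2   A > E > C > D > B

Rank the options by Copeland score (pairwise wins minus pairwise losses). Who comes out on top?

B

Pairwise results:
  A vs B: B wins 6–2.
  A vs C: C wins 6–2.
  A vs D: A wins 8–0.
  A vs E: A wins 7–1.
  B vs C: B wins 5–3.
  B vs D: B wins 6–2.
  B vs E: B wins 5–3.
  C vs D: C wins 8–0.
  C vs E: C wins 5–3.
  D vs E: E wins 8–0.
Copeland scores (wins − losses):
  A: 2 − 2 = 0
  B: 4 − 0 = 4
  C: 3 − 1 = 2
  D: 0 − 4 = -4
  E: 1 − 3 = -2
B has the best Copeland score.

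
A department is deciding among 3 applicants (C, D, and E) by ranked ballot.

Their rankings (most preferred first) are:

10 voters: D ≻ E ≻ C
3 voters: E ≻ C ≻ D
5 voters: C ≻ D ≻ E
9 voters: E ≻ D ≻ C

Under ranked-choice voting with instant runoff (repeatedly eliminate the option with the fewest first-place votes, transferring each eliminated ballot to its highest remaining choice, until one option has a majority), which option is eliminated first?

C

Round 1: E 12, D 10, C 5. C has the fewest and is eliminated.
Round 2: D 15, E 12. D has a majority.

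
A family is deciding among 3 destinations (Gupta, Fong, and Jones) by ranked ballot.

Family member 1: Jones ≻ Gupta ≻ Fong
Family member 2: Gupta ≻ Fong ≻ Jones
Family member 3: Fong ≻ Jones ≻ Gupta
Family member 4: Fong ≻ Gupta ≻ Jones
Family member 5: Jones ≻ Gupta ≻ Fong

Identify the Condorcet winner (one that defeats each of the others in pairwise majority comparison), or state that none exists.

Head-to-head results (5 voters total):
Gupta vs Fong: Gupta wins 3–2.
Gupta vs Jones: Jones wins 3–2.
Fong vs Jones: Fong wins 3–2.
No candidate beats all others: Gupta beats Fong beats Jones beats Gupta, a majority cycle.

No Condorcet winner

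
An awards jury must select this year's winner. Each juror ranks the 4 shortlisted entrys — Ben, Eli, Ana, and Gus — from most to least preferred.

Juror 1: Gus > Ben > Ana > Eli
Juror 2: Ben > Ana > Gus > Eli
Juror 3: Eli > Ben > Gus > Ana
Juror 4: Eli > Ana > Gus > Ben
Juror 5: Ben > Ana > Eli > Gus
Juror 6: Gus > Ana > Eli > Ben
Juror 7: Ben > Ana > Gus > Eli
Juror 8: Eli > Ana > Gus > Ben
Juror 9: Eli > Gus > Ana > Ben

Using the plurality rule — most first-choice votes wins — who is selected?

Eli

First-place vote totals:
  Ben: 3
  Eli: 4
  Ana: 0
  Gus: 2
Eli has the most first-place votes.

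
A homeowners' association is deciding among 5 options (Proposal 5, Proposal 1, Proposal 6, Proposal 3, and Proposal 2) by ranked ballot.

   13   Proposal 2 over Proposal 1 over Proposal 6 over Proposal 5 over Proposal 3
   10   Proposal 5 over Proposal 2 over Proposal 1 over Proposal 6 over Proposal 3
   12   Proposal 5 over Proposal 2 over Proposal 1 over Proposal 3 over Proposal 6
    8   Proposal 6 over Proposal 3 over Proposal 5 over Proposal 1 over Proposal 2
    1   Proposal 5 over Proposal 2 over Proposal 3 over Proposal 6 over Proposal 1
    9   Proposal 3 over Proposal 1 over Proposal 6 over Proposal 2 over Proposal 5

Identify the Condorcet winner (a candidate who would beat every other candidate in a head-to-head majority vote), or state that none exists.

There is no Condorcet winner

Head-to-head results (53 voters total):
Proposal 5 vs Proposal 1: Proposal 5 wins 31–22.
Proposal 5 vs Proposal 6: Proposal 6 wins 30–23.
Proposal 5 vs Proposal 3: Proposal 5 wins 36–17.
Proposal 5 vs Proposal 2: Proposal 5 wins 31–22.
Proposal 1 vs Proposal 6: Proposal 1 wins 44–9.
Proposal 1 vs Proposal 3: Proposal 1 wins 35–18.
Proposal 1 vs Proposal 2: Proposal 2 wins 36–17.
Proposal 6 vs Proposal 3: Proposal 6 wins 31–22.
Proposal 6 vs Proposal 2: Proposal 2 wins 36–17.
Proposal 3 vs Proposal 2: Proposal 2 wins 36–17.
No candidate beats all others: Proposal 5 beats Proposal 1 beats Proposal 6 beats Proposal 5, a majority cycle.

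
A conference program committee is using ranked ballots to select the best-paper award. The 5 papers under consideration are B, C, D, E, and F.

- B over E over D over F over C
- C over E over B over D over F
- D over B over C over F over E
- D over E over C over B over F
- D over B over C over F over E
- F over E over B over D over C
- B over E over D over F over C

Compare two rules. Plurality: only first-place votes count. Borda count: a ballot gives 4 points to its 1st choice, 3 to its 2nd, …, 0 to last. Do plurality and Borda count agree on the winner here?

Plurality first-place counts: B 2, C 1, D 3, E 0, F 1 → D.
Borda totals: B 19, C 10, D 18, E 15, F 8 → B.
The two rules disagree: plurality picks D, Borda picks B.

No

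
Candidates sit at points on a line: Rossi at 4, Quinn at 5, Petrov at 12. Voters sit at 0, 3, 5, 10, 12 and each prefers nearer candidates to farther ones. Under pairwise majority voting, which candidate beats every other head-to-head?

With single-peaked preferences on a line, the Condorcet winner is the candidate closest to the median voter.
The median voter (position 5) is closest to Quinn at 5.
Check: Quinn vs Petrov — voters closer to Quinn: 3 of 5.

Quinn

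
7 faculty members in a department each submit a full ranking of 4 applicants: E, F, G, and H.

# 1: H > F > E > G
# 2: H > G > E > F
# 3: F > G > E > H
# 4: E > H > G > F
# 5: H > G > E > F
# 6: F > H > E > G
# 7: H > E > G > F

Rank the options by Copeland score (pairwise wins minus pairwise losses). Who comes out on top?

Pairwise results:
  E vs F: E wins 4–3.
  E vs G: E wins 4–3.
  E vs H: H wins 5–2.
  F vs G: G wins 4–3.
  F vs H: H wins 5–2.
  G vs H: H wins 6–1.
Copeland scores (wins − losses):
  E: 2 − 1 = 1
  F: 0 − 3 = -3
  G: 1 − 2 = -1
  H: 3 − 0 = 3
H has the best Copeland score.

H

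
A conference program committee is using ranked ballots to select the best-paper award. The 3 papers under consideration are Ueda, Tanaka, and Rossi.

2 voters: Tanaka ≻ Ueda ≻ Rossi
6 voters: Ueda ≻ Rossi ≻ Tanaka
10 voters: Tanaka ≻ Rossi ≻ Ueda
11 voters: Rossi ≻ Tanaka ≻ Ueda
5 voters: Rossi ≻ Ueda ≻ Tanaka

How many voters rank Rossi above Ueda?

Ballots ranking Rossi above Ueda: 10+11+5 = 26.
Ballots ranking Ueda above Rossi: 2+6 = 8.
So 26 of 34 voters prefer Rossi to Ueda.

26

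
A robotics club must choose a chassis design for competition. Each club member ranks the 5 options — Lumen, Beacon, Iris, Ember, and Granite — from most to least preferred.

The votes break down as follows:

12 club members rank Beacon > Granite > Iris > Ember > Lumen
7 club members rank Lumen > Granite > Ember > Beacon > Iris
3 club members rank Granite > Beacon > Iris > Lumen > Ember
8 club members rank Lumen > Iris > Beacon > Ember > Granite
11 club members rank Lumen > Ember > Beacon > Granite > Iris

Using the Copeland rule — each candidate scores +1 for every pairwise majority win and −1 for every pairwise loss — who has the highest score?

Lumen

Pairwise results:
  Lumen vs Beacon: Lumen wins 26–15.
  Lumen vs Iris: Lumen wins 26–15.
  Lumen vs Ember: Lumen wins 29–12.
  Lumen vs Granite: Lumen wins 26–15.
  Beacon vs Iris: Beacon wins 33–8.
  Beacon vs Ember: Beacon wins 23–18.
  Beacon vs Granite: Beacon wins 31–10.
  Iris vs Ember: Iris wins 23–18.
  Iris vs Granite: Granite wins 33–8.
  Ember vs Granite: Granite wins 22–19.
Copeland scores (wins − losses):
  Lumen: 4 − 0 = 4
  Beacon: 3 − 1 = 2
  Iris: 1 − 3 = -2
  Ember: 0 − 4 = -4
  Granite: 2 − 2 = 0
Lumen has the best Copeland score.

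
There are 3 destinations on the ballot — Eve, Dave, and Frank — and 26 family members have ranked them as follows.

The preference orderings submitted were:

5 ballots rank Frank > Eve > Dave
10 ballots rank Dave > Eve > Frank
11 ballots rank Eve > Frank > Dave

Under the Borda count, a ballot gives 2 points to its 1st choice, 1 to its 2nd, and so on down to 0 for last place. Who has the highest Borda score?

Borda scores:
  Eve: 5·1 + 10·1 + 11·2 = 37
  Dave: 5·0 + 10·2 + 11·0 = 20
  Frank: 5·2 + 10·0 + 11·1 = 21
Eve has the highest total.

Eve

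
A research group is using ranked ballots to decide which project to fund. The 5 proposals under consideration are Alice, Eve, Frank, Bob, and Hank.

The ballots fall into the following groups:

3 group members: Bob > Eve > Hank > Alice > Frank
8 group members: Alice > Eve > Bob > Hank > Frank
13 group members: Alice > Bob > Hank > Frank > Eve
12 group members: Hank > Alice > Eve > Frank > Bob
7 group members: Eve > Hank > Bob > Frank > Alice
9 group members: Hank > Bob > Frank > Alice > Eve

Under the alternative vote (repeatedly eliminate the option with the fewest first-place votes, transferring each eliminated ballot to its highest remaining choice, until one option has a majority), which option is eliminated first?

Round 1: Alice 21, Hank 21, Eve 7, Bob 3, Frank 0. Frank has the fewest and is eliminated.
Round 2: Alice 21, Hank 21, Eve 7, Bob 3. Bob has the fewest and is eliminated.
Round 3: Alice 21, Hank 21, Eve 10. Eve has the fewest and is eliminated.
Round 4: Hank 31, Alice 21. Hank has a majority.

Frank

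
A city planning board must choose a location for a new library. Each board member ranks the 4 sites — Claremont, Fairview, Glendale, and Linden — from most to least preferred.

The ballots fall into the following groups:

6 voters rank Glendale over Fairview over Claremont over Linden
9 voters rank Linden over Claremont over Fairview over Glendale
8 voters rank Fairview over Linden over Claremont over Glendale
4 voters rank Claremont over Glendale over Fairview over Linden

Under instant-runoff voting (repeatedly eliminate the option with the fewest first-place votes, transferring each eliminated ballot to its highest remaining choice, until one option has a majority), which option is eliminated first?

Claremont

Round 1: Linden 9, Fairview 8, Glendale 6, Claremont 4. Claremont has the fewest and is eliminated.
Round 2: Glendale 10, Linden 9, Fairview 8. Fairview has the fewest and is eliminated.
Round 3: Linden 17, Glendale 10. Linden has a majority.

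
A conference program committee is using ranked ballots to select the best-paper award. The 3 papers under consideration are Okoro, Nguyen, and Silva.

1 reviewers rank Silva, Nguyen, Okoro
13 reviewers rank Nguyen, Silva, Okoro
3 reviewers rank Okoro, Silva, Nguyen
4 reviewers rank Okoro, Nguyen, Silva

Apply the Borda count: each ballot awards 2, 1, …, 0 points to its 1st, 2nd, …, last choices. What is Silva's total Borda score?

Borda scores:
  Okoro: 0 + 13·0 + 3·2 + 4·2 = 14
  Nguyen: 1 + 13·2 + 3·0 + 4·1 = 31
  Silva: 2 + 13·1 + 3·1 + 4·0 = 18

18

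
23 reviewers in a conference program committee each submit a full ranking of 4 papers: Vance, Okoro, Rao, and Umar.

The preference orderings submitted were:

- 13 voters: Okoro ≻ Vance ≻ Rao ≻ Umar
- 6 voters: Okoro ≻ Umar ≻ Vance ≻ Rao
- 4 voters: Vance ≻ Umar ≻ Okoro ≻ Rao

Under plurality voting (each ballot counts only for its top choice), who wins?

Okoro

First-place vote totals:
  Vance: 4
  Okoro: 19
  Rao: 0
  Umar: 0
Okoro has the most first-place votes.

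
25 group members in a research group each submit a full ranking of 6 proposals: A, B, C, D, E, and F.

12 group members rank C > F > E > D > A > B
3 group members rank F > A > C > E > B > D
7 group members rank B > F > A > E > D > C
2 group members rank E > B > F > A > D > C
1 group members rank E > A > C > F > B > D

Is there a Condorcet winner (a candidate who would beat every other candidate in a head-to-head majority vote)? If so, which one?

No Condorcet winner

Head-to-head results (25 voters total):
A vs B: A wins 16–9.
A vs C: A wins 13–12.
A vs D: A wins 13–12.
A vs E: E wins 15–10.
A vs F: F wins 24–1.
B vs C: C wins 16–9.
B vs D: B wins 13–12.
B vs E: E wins 18–7.
B vs F: F wins 16–9.
C vs D: C wins 16–9.
C vs E: C wins 15–10.
C vs F: C wins 13–12.
D vs E: E wins 25–0.
D vs F: F wins 25–0.
E vs F: F wins 22–3.
No candidate beats all others: A beats C beats E beats A, a majority cycle.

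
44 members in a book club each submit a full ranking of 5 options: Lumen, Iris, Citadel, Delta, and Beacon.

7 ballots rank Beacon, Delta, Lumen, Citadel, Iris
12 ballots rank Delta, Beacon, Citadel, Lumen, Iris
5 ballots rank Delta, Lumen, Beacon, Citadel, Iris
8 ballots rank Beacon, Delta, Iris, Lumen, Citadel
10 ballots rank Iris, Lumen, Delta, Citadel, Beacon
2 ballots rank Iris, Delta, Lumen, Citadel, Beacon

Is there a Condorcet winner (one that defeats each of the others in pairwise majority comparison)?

Head-to-head results (44 voters total):
Lumen vs Iris: Lumen wins 24–20.
Lumen vs Citadel: Lumen wins 32–12.
Lumen vs Delta: Delta wins 34–10.
Lumen vs Beacon: Beacon wins 27–17.
Iris vs Citadel: Citadel wins 24–20.
Iris vs Delta: Delta wins 32–12.
Iris vs Beacon: Beacon wins 32–12.
Citadel vs Delta: Delta wins 44–0.
Citadel vs Beacon: Beacon wins 32–12.
Delta vs Beacon: Delta wins 29–15.
Delta beats each rival — Lumen (34–10), Iris (32–12), Citadel (44–0), Beacon (29–15) — so Delta is the Condorcet winner.

Yes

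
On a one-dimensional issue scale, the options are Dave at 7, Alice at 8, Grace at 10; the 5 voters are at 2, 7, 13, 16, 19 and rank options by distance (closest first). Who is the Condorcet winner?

Grace

With single-peaked preferences on a line, the Condorcet winner is the candidate closest to the median voter.
The median voter (position 13) is closest to Grace at 10.
Check: Grace vs Dave — voters closer to Grace: 3 of 5.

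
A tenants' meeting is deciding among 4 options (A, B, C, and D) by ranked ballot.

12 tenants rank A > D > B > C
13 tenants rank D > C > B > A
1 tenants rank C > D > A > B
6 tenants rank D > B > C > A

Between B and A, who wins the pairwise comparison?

B

Ballots ranking B above A: 13+6 = 19.
Ballots ranking A above B: 12+1 = 13.
B wins the head-to-head, 19–13.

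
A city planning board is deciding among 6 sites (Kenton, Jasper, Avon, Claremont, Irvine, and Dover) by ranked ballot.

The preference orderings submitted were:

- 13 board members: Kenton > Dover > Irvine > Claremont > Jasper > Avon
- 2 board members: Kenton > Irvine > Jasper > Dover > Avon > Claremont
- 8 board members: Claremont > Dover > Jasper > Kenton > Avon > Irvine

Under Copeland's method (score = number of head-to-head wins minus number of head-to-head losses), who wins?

Kenton

Pairwise results:
  Kenton vs Jasper: Kenton wins 15–8.
  Kenton vs Avon: Kenton wins 23–0.
  Kenton vs Claremont: Kenton wins 15–8.
  Kenton vs Irvine: Kenton wins 23–0.
  Kenton vs Dover: Kenton wins 15–8.
  Jasper vs Avon: Jasper wins 23–0.
  Jasper vs Claremont: Claremont wins 21–2.
  Jasper vs Irvine: Irvine wins 15–8.
  Jasper vs Dover: Dover wins 21–2.
  Avon vs Claremont: Claremont wins 21–2.
  Avon vs Irvine: Irvine wins 15–8.
  Avon vs Dover: Dover wins 23–0.
  Claremont vs Irvine: Irvine wins 15–8.
  Claremont vs Dover: Dover wins 15–8.
  Irvine vs Dover: Dover wins 21–2.
Copeland scores (wins − losses):
  Kenton: 5 − 0 = 5
  Jasper: 1 − 4 = -3
  Avon: 0 − 5 = -5
  Claremont: 2 − 3 = -1
  Irvine: 3 − 2 = 1
  Dover: 4 − 1 = 3
Kenton has the best Copeland score.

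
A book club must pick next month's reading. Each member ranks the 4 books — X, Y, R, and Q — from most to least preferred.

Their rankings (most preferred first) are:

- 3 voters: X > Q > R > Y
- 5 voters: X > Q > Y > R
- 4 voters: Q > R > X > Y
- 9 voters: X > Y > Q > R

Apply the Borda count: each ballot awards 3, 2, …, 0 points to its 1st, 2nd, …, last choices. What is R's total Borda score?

11

Borda scores:
  X: 3·3 + 5·3 + 4·1 + 9·3 = 55
  Y: 3·0 + 5·1 + 4·0 + 9·2 = 23
  R: 3·1 + 5·0 + 4·2 + 9·0 = 11
  Q: 3·2 + 5·2 + 4·3 + 9·1 = 37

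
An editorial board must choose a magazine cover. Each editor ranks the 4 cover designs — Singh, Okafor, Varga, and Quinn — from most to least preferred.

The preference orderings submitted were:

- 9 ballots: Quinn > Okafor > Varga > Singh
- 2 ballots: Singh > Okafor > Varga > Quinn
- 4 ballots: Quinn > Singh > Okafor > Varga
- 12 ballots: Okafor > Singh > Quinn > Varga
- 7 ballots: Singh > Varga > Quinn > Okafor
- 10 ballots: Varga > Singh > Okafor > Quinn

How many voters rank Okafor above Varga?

27

Ballots ranking Okafor above Varga: 9+2+4+12 = 27.
Ballots ranking Varga above Okafor: 7+10 = 17.
So 27 of 44 voters prefer Okafor to Varga.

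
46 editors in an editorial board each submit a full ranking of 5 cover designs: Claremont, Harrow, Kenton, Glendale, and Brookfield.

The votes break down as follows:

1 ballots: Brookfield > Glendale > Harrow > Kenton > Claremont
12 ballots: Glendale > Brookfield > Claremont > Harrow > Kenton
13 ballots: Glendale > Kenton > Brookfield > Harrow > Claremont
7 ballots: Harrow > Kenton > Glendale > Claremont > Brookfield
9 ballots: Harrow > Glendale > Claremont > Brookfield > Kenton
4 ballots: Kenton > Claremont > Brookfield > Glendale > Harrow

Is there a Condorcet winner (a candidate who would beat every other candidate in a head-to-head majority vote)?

Yes

Head-to-head results (46 voters total):
Claremont vs Harrow: Harrow wins 30–16.
Claremont vs Kenton: Kenton wins 25–21.
Claremont vs Glendale: Glendale wins 42–4.
Claremont vs Brookfield: Brookfield wins 26–20.
Harrow vs Kenton: Harrow wins 29–17.
Harrow vs Glendale: Glendale wins 30–16.
Harrow vs Brookfield: Brookfield wins 30–16.
Kenton vs Glendale: Glendale wins 35–11.
Kenton vs Brookfield: Kenton wins 24–22.
Glendale vs Brookfield: Glendale wins 41–5.
Glendale beats each rival — Claremont (42–4), Harrow (30–16), Kenton (35–11), Brookfield (41–5) — so Glendale is the Condorcet winner.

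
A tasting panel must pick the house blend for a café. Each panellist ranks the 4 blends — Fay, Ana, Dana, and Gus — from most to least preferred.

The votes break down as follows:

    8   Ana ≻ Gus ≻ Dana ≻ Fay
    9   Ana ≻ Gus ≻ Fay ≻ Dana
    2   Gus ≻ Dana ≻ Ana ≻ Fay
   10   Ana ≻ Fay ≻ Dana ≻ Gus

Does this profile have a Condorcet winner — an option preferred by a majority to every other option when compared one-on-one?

Yes

Head-to-head results (29 voters total):
Fay vs Ana: Ana wins 29–0.
Fay vs Dana: Fay wins 19–10.
Fay vs Gus: Gus wins 19–10.
Ana vs Dana: Ana wins 27–2.
Ana vs Gus: Ana wins 27–2.
Dana vs Gus: Gus wins 19–10.
Ana beats each rival — Fay (29–0), Dana (27–2), Gus (27–2) — so Ana is the Condorcet winner.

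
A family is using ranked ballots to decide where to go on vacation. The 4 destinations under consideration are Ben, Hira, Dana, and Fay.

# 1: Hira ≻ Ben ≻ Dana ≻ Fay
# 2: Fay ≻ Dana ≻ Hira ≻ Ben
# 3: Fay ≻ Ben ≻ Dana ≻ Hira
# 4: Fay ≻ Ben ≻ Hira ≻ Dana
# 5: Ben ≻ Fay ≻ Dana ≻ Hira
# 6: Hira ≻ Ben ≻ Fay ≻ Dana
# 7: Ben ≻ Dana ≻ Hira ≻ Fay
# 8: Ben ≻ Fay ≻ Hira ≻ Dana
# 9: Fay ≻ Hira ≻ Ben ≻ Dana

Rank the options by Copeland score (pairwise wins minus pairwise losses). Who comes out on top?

Ben

Pairwise results:
  Ben vs Hira: Ben wins 5–4.
  Ben vs Dana: Ben wins 8–1.
  Ben vs Fay: Ben wins 5–4.
  Hira vs Dana: Hira wins 5–4.
  Hira vs Fay: Fay wins 6–3.
  Dana vs Fay: Fay wins 7–2.
Copeland scores (wins − losses):
  Ben: 3 − 0 = 3
  Hira: 1 − 2 = -1
  Dana: 0 − 3 = -3
  Fay: 2 − 1 = 1
Ben has the best Copeland score.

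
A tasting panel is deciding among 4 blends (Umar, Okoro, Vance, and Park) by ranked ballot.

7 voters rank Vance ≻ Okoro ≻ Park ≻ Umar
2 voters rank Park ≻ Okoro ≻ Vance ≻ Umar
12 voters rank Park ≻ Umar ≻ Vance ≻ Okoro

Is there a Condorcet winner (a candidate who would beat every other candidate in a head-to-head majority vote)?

Yes

Head-to-head results (21 voters total):
Umar vs Okoro: Umar wins 12–9.
Umar vs Vance: Umar wins 12–9.
Umar vs Park: Park wins 21–0.
Okoro vs Vance: Vance wins 19–2.
Okoro vs Park: Park wins 14–7.
Vance vs Park: Park wins 14–7.
Park beats each rival — Umar (21–0), Okoro (14–7), Vance (14–7) — so Park is the Condorcet winner.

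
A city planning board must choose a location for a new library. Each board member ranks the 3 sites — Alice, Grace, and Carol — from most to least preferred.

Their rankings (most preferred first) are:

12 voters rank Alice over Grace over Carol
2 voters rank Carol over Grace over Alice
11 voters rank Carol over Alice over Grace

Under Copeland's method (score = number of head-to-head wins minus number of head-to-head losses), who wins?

Carol

Pairwise results:
  Alice vs Grace: Alice wins 23–2.
  Alice vs Carol: Carol wins 13–12.
  Grace vs Carol: Carol wins 13–12.
Copeland scores (wins − losses):
  Alice: 1 − 1 = 0
  Grace: 0 − 2 = -2
  Carol: 2 − 0 = 2
Carol has the best Copeland score.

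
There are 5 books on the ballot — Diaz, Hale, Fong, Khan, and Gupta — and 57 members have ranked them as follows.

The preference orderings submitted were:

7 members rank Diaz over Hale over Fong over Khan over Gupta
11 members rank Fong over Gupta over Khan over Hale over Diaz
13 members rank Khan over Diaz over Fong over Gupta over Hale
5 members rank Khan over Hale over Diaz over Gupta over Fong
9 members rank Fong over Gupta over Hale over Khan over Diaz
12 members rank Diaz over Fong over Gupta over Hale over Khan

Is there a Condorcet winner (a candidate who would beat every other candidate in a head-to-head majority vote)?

No

Head-to-head results (57 voters total):
Diaz vs Hale: Diaz wins 32–25.
Diaz vs Fong: Diaz wins 37–20.
Diaz vs Khan: Khan wins 38–19.
Diaz vs Gupta: Diaz wins 37–20.
Hale vs Fong: Fong wins 45–12.
Hale vs Khan: Khan wins 29–28.
Hale vs Gupta: Gupta wins 45–12.
Fong vs Khan: Fong wins 39–18.
Fong vs Gupta: Fong wins 52–5.
Khan vs Gupta: Gupta wins 32–25.
No candidate beats all others: Diaz beats Fong beats Khan beats Diaz, a majority cycle.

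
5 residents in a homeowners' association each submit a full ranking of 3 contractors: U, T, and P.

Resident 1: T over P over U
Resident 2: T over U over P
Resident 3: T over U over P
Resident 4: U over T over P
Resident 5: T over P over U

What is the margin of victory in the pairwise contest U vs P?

1

Ballots ranking U above P: 3.
Ballots ranking P above U: 2.
U wins 3–2, a margin of 1.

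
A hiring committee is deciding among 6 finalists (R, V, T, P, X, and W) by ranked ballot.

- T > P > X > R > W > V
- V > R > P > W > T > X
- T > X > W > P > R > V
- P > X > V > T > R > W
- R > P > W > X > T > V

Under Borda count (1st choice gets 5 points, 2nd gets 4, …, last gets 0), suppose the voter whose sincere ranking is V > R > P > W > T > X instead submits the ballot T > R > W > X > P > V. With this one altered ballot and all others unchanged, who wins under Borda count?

T

Borda totals with the altered ballot: R 13, V 3, T 18, P 16, X 15, W 10.
The switch changes the winner from P to T.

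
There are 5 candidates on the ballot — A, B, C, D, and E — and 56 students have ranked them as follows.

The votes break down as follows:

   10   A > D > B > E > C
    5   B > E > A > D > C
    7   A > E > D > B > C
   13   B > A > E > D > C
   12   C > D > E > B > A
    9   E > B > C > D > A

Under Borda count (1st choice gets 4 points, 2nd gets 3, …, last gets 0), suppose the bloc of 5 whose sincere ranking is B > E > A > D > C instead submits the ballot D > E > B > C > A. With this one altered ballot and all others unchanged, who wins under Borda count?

E

Borda totals with the altered ballot: A 107, B 128, C 71, D 122, E 132.
The switch changes the winner from B to E.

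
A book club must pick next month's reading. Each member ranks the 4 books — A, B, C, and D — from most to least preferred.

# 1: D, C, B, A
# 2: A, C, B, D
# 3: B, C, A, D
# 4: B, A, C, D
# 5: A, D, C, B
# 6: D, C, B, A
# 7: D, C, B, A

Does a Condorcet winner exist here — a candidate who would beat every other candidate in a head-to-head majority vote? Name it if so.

Head-to-head results (7 voters total):
A vs B: B wins 5–2.
A vs C: C wins 4–3.
A vs D: A wins 4–3.
B vs C: C wins 5–2.
B vs D: D wins 4–3.
C vs D: D wins 4–3.
No candidate beats all others: A beats D beats B beats A, a majority cycle.

No Condorcet winner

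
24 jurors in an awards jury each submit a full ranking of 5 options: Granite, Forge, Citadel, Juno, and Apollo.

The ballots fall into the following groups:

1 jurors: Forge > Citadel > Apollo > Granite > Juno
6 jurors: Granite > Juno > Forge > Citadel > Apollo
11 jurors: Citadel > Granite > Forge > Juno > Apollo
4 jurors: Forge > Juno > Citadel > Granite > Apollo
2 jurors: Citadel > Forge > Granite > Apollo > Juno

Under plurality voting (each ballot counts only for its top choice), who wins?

First-place vote totals:
  Granite: 6
  Forge: 5
  Citadel: 13
  Juno: 0
  Apollo: 0
Citadel has the most first-place votes.

Citadel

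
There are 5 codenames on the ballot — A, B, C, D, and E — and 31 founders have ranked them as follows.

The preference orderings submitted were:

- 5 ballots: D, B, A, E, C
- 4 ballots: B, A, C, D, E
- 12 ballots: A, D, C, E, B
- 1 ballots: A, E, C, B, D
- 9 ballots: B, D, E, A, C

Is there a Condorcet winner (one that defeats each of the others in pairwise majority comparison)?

No

Head-to-head results (31 voters total):
A vs B: B wins 18–13.
A vs C: A wins 31–0.
A vs D: A wins 17–14.
A vs E: A wins 22–9.
B vs C: B wins 18–13.
B vs D: D wins 17–14.
B vs E: B wins 18–13.
C vs D: D wins 26–5.
C vs E: C wins 16–15.
D vs E: D wins 30–1.
No candidate beats all others: A beats D beats B beats A, a majority cycle.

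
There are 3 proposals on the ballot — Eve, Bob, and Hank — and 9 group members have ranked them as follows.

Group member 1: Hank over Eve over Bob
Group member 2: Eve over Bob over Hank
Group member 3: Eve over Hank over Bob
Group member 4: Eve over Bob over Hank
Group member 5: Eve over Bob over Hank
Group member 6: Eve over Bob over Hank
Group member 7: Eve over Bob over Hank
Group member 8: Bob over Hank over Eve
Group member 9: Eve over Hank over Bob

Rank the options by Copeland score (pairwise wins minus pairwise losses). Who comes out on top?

Eve

Pairwise results:
  Eve vs Bob: Eve wins 8–1.
  Eve vs Hank: Eve wins 7–2.
  Bob vs Hank: Bob wins 6–3.
Copeland scores (wins − losses):
  Eve: 2 − 0 = 2
  Bob: 1 − 1 = 0
  Hank: 0 − 2 = -2
Eve has the best Copeland score.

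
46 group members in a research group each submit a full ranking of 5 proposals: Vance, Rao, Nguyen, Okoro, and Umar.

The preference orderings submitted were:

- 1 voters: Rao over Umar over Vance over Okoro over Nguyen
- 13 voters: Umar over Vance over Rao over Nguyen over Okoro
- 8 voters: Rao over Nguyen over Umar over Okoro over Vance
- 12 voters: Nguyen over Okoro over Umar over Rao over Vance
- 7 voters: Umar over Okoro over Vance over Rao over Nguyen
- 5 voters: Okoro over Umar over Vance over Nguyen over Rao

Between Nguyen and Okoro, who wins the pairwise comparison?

Nguyen

Ballots ranking Nguyen above Okoro: 13+8+12 = 33.
Ballots ranking Okoro above Nguyen: 1+7+5 = 13.
Nguyen wins the head-to-head, 33–13.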